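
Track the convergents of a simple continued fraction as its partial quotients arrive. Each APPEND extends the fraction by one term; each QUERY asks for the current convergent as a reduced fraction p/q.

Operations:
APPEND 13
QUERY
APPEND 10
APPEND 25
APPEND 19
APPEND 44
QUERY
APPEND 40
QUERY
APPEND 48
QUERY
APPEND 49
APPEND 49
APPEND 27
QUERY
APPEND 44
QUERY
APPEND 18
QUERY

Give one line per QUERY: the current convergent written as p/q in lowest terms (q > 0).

13/1
2757820/210527
110375403/8425859
5300777164/404651759
344182477308664/26274268951693
15156766876723891/1157040220266701
273165986258338702/20852998233752311

APPEND 13: p_0 = 13·1 + 0 = 13, q_0 = 13·0 + 1 = 1 → 13/1
APPEND 10: p_1 = 10·13 + 1 = 131, q_1 = 10·1 + 0 = 10 → 131/10
APPEND 25: p_2 = 25·131 + 13 = 3288, q_2 = 25·10 + 1 = 251 → 3288/251
APPEND 19: p_3 = 19·3288 + 131 = 62603, q_3 = 19·251 + 10 = 4779 → 62603/4779
APPEND 44: p_4 = 44·62603 + 3288 = 2757820, q_4 = 44·4779 + 251 = 210527 → 2757820/210527
APPEND 40: p_5 = 40·2757820 + 62603 = 110375403, q_5 = 40·210527 + 4779 = 8425859 → 110375403/8425859
APPEND 48: p_6 = 48·110375403 + 2757820 = 5300777164, q_6 = 48·8425859 + 210527 = 404651759 → 5300777164/404651759
APPEND 49: p_7 = 49·5300777164 + 110375403 = 259848456439, q_7 = 49·404651759 + 8425859 = 19836362050 → 259848456439/19836362050
APPEND 49: p_8 = 49·259848456439 + 5300777164 = 12737875142675, q_8 = 49·19836362050 + 404651759 = 972386392209 → 12737875142675/972386392209
APPEND 27: p_9 = 27·12737875142675 + 259848456439 = 344182477308664, q_9 = 27·972386392209 + 19836362050 = 26274268951693 → 344182477308664/26274268951693
APPEND 44: p_10 = 44·344182477308664 + 12737875142675 = 15156766876723891, q_10 = 44·26274268951693 + 972386392209 = 1157040220266701 → 15156766876723891/1157040220266701
APPEND 18: p_11 = 18·15156766876723891 + 344182477308664 = 273165986258338702, q_11 = 18·1157040220266701 + 26274268951693 = 20852998233752311 → 273165986258338702/20852998233752311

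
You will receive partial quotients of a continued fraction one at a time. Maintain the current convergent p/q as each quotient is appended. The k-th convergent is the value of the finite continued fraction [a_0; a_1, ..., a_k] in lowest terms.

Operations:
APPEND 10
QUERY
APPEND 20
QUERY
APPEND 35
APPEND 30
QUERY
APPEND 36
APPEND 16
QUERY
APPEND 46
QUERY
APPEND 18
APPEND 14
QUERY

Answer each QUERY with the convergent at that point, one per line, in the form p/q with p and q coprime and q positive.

10/1
201/20
211551/21050
122177647/12157066
5627794643/559983537
1425542531737/141846033785

APPEND 10: p_0 = 10·1 + 0 = 10, q_0 = 10·0 + 1 = 1 → 10/1
APPEND 20: p_1 = 20·10 + 1 = 201, q_1 = 20·1 + 0 = 20 → 201/20
APPEND 35: p_2 = 35·201 + 10 = 7045, q_2 = 35·20 + 1 = 701 → 7045/701
APPEND 30: p_3 = 30·7045 + 201 = 211551, q_3 = 30·701 + 20 = 21050 → 211551/21050
APPEND 36: p_4 = 36·211551 + 7045 = 7622881, q_4 = 36·21050 + 701 = 758501 → 7622881/758501
APPEND 16: p_5 = 16·7622881 + 211551 = 122177647, q_5 = 16·758501 + 21050 = 12157066 → 122177647/12157066
APPEND 46: p_6 = 46·122177647 + 7622881 = 5627794643, q_6 = 46·12157066 + 758501 = 559983537 → 5627794643/559983537
APPEND 18: p_7 = 18·5627794643 + 122177647 = 101422481221, q_7 = 18·559983537 + 12157066 = 10091860732 → 101422481221/10091860732
APPEND 14: p_8 = 14·101422481221 + 5627794643 = 1425542531737, q_8 = 14·10091860732 + 559983537 = 141846033785 → 1425542531737/141846033785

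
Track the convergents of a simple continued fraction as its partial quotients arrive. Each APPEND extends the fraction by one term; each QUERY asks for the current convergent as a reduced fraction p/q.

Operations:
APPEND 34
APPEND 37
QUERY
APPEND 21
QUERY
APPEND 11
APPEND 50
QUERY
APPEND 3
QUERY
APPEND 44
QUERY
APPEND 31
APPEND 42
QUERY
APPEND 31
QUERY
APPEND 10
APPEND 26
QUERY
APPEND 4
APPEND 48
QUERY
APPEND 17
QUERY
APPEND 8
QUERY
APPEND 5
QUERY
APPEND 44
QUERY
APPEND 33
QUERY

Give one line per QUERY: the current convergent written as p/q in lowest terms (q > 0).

APPEND 34: p_0 = 34·1 + 0 = 34, q_0 = 34·0 + 1 = 1 → 34/1
APPEND 37: p_1 = 37·34 + 1 = 1259, q_1 = 37·1 + 0 = 37 → 1259/37
APPEND 21: p_2 = 21·1259 + 34 = 26473, q_2 = 21·37 + 1 = 778 → 26473/778
APPEND 11: p_3 = 11·26473 + 1259 = 292462, q_3 = 11·778 + 37 = 8595 → 292462/8595
APPEND 50: p_4 = 50·292462 + 26473 = 14649573, q_4 = 50·8595 + 778 = 430528 → 14649573/430528
APPEND 3: p_5 = 3·14649573 + 292462 = 44241181, q_5 = 3·430528 + 8595 = 1300179 → 44241181/1300179
APPEND 44: p_6 = 44·44241181 + 14649573 = 1961261537, q_6 = 44·1300179 + 430528 = 57638404 → 1961261537/57638404
APPEND 31: p_7 = 31·1961261537 + 44241181 = 60843348828, q_7 = 31·57638404 + 1300179 = 1788090703 → 60843348828/1788090703
APPEND 42: p_8 = 42·60843348828 + 1961261537 = 2557381912313, q_8 = 42·1788090703 + 57638404 = 75157447930 → 2557381912313/75157447930
APPEND 31: p_9 = 31·2557381912313 + 60843348828 = 79339682630531, q_9 = 31·75157447930 + 1788090703 = 2331668976533 → 79339682630531/2331668976533
APPEND 10: p_10 = 10·79339682630531 + 2557381912313 = 795954208217623, q_10 = 10·2331668976533 + 75157447930 = 23391847213260 → 795954208217623/23391847213260
APPEND 26: p_11 = 26·795954208217623 + 79339682630531 = 20774149096288729, q_11 = 26·23391847213260 + 2331668976533 = 610519696521293 → 20774149096288729/610519696521293
APPEND 4: p_12 = 4·20774149096288729 + 795954208217623 = 83892550593372539, q_12 = 4·610519696521293 + 23391847213260 = 2465470633298432 → 83892550593372539/2465470633298432
APPEND 48: p_13 = 48·83892550593372539 + 20774149096288729 = 4047616577578170601, q_13 = 48·2465470633298432 + 610519696521293 = 118953110094846029 → 4047616577578170601/118953110094846029
APPEND 17: p_14 = 17·4047616577578170601 + 83892550593372539 = 68893374369422272756, q_14 = 17·118953110094846029 + 2465470633298432 = 2024668342245680925 → 68893374369422272756/2024668342245680925
APPEND 8: p_15 = 8·68893374369422272756 + 4047616577578170601 = 555194611532956352649, q_15 = 8·2024668342245680925 + 118953110094846029 = 16316299848060293429 → 555194611532956352649/16316299848060293429
APPEND 5: p_16 = 5·555194611532956352649 + 68893374369422272756 = 2844866432034204036001, q_16 = 5·16316299848060293429 + 2024668342245680925 = 83606167582547148070 → 2844866432034204036001/83606167582547148070
APPEND 44: p_17 = 44·2844866432034204036001 + 555194611532956352649 = 125729317621037933936693, q_17 = 44·83606167582547148070 + 16316299848060293429 = 3694987673480134808509 → 125729317621037933936693/3694987673480134808509
APPEND 33: p_18 = 33·125729317621037933936693 + 2844866432034204036001 = 4151912347926286023946870, q_18 = 33·3694987673480134808509 + 83606167582547148070 = 122018199392426995828867 → 4151912347926286023946870/122018199392426995828867

1259/37
26473/778
14649573/430528
44241181/1300179
1961261537/57638404
2557381912313/75157447930
79339682630531/2331668976533
20774149096288729/610519696521293
4047616577578170601/118953110094846029
68893374369422272756/2024668342245680925
555194611532956352649/16316299848060293429
2844866432034204036001/83606167582547148070
125729317621037933936693/3694987673480134808509
4151912347926286023946870/122018199392426995828867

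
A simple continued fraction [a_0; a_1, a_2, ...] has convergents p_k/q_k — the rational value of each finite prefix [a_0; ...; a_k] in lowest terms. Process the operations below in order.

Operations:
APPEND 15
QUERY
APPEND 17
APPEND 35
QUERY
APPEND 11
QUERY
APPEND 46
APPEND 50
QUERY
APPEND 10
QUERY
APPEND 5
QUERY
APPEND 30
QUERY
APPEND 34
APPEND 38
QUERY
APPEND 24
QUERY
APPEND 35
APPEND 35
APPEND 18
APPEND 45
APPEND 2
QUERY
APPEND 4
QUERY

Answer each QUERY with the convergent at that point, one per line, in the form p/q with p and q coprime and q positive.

APPEND 15: p_0 = 15·1 + 0 = 15, q_0 = 15·0 + 1 = 1 → 15/1
APPEND 17: p_1 = 17·15 + 1 = 256, q_1 = 17·1 + 0 = 17 → 256/17
APPEND 35: p_2 = 35·256 + 15 = 8975, q_2 = 35·17 + 1 = 596 → 8975/596
APPEND 11: p_3 = 11·8975 + 256 = 98981, q_3 = 11·596 + 17 = 6573 → 98981/6573
APPEND 46: p_4 = 46·98981 + 8975 = 4562101, q_4 = 46·6573 + 596 = 302954 → 4562101/302954
APPEND 50: p_5 = 50·4562101 + 98981 = 228204031, q_5 = 50·302954 + 6573 = 15154273 → 228204031/15154273
APPEND 10: p_6 = 10·228204031 + 4562101 = 2286602411, q_6 = 10·15154273 + 302954 = 151845684 → 2286602411/151845684
APPEND 5: p_7 = 5·2286602411 + 228204031 = 11661216086, q_7 = 5·151845684 + 15154273 = 774382693 → 11661216086/774382693
APPEND 30: p_8 = 30·11661216086 + 2286602411 = 352123084991, q_8 = 30·774382693 + 151845684 = 23383326474 → 352123084991/23383326474
APPEND 34: p_9 = 34·352123084991 + 11661216086 = 11983846105780, q_9 = 34·23383326474 + 774382693 = 795807482809 → 11983846105780/795807482809
APPEND 38: p_10 = 38·11983846105780 + 352123084991 = 455738275104631, q_10 = 38·795807482809 + 23383326474 = 30264067673216 → 455738275104631/30264067673216
APPEND 24: p_11 = 24·455738275104631 + 11983846105780 = 10949702448616924, q_11 = 24·30264067673216 + 795807482809 = 727133431639993 → 10949702448616924/727133431639993
APPEND 35: p_12 = 35·10949702448616924 + 455738275104631 = 383695323976696971, q_12 = 35·727133431639993 + 30264067673216 = 25479934175072971 → 383695323976696971/25479934175072971
APPEND 35: p_13 = 35·383695323976696971 + 10949702448616924 = 13440286041633010909, q_13 = 35·25479934175072971 + 727133431639993 = 892524829559193978 → 13440286041633010909/892524829559193978
APPEND 18: p_14 = 18·13440286041633010909 + 383695323976696971 = 242308844073370893333, q_14 = 18·892524829559193978 + 25479934175072971 = 16090926866240564575 → 242308844073370893333/16090926866240564575
APPEND 45: p_15 = 45·242308844073370893333 + 13440286041633010909 = 10917338269343323210894, q_15 = 45·16090926866240564575 + 892524829559193978 = 724984233810384599853 → 10917338269343323210894/724984233810384599853
APPEND 2: p_16 = 2·10917338269343323210894 + 242308844073370893333 = 22076985382760017315121, q_16 = 2·724984233810384599853 + 16090926866240564575 = 1466059394487009764281 → 22076985382760017315121/1466059394487009764281
APPEND 4: p_17 = 4·22076985382760017315121 + 10917338269343323210894 = 99225279800383392471378, q_17 = 4·1466059394487009764281 + 724984233810384599853 = 6589221811758423656977 → 99225279800383392471378/6589221811758423656977

15/1
8975/596
98981/6573
228204031/15154273
2286602411/151845684
11661216086/774382693
352123084991/23383326474
455738275104631/30264067673216
10949702448616924/727133431639993
22076985382760017315121/1466059394487009764281
99225279800383392471378/6589221811758423656977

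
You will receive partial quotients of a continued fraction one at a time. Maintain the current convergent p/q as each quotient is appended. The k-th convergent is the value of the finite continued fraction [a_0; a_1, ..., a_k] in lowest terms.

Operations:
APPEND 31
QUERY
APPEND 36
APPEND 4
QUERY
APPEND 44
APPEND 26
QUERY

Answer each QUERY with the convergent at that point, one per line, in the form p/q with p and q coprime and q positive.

APPEND 31: p_0 = 31·1 + 0 = 31, q_0 = 31·0 + 1 = 1 → 31/1
APPEND 36: p_1 = 36·31 + 1 = 1117, q_1 = 36·1 + 0 = 36 → 1117/36
APPEND 4: p_2 = 4·1117 + 31 = 4499, q_2 = 4·36 + 1 = 145 → 4499/145
APPEND 44: p_3 = 44·4499 + 1117 = 199073, q_3 = 44·145 + 36 = 6416 → 199073/6416
APPEND 26: p_4 = 26·199073 + 4499 = 5180397, q_4 = 26·6416 + 145 = 166961 → 5180397/166961

31/1
4499/145
5180397/166961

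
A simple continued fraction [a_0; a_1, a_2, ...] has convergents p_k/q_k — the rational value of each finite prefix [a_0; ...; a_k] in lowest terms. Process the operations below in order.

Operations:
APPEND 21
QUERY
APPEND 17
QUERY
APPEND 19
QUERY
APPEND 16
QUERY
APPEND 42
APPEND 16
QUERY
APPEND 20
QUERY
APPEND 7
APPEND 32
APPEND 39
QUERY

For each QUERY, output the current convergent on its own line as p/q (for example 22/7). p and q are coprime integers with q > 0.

21/1
358/17
6823/324
109526/5201
73820166/3505457
1481010235/70327906
13098433271104/621997986285

APPEND 21: p_0 = 21·1 + 0 = 21, q_0 = 21·0 + 1 = 1 → 21/1
APPEND 17: p_1 = 17·21 + 1 = 358, q_1 = 17·1 + 0 = 17 → 358/17
APPEND 19: p_2 = 19·358 + 21 = 6823, q_2 = 19·17 + 1 = 324 → 6823/324
APPEND 16: p_3 = 16·6823 + 358 = 109526, q_3 = 16·324 + 17 = 5201 → 109526/5201
APPEND 42: p_4 = 42·109526 + 6823 = 4606915, q_4 = 42·5201 + 324 = 218766 → 4606915/218766
APPEND 16: p_5 = 16·4606915 + 109526 = 73820166, q_5 = 16·218766 + 5201 = 3505457 → 73820166/3505457
APPEND 20: p_6 = 20·73820166 + 4606915 = 1481010235, q_6 = 20·3505457 + 218766 = 70327906 → 1481010235/70327906
APPEND 7: p_7 = 7·1481010235 + 73820166 = 10440891811, q_7 = 7·70327906 + 3505457 = 495800799 → 10440891811/495800799
APPEND 32: p_8 = 32·10440891811 + 1481010235 = 335589548187, q_8 = 32·495800799 + 70327906 = 15935953474 → 335589548187/15935953474
APPEND 39: p_9 = 39·335589548187 + 10440891811 = 13098433271104, q_9 = 39·15935953474 + 495800799 = 621997986285 → 13098433271104/621997986285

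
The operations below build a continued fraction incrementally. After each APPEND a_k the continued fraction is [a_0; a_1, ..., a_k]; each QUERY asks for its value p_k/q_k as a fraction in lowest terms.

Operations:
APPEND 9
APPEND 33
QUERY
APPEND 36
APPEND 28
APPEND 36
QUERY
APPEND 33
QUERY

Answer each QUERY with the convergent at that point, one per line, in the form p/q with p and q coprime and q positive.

298/33
10844361/1200889
358164847/39662662

APPEND 9: p_0 = 9·1 + 0 = 9, q_0 = 9·0 + 1 = 1 → 9/1
APPEND 33: p_1 = 33·9 + 1 = 298, q_1 = 33·1 + 0 = 33 → 298/33
APPEND 36: p_2 = 36·298 + 9 = 10737, q_2 = 36·33 + 1 = 1189 → 10737/1189
APPEND 28: p_3 = 28·10737 + 298 = 300934, q_3 = 28·1189 + 33 = 33325 → 300934/33325
APPEND 36: p_4 = 36·300934 + 10737 = 10844361, q_4 = 36·33325 + 1189 = 1200889 → 10844361/1200889
APPEND 33: p_5 = 33·10844361 + 300934 = 358164847, q_5 = 33·1200889 + 33325 = 39662662 → 358164847/39662662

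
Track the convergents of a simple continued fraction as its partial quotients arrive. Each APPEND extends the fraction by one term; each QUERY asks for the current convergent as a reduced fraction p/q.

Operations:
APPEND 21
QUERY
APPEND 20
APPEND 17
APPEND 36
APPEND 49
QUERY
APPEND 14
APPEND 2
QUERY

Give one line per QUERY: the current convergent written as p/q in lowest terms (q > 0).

21/1
12689799/602845
368521829/17507097

APPEND 21: p_0 = 21·1 + 0 = 21, q_0 = 21·0 + 1 = 1 → 21/1
APPEND 20: p_1 = 20·21 + 1 = 421, q_1 = 20·1 + 0 = 20 → 421/20
APPEND 17: p_2 = 17·421 + 21 = 7178, q_2 = 17·20 + 1 = 341 → 7178/341
APPEND 36: p_3 = 36·7178 + 421 = 258829, q_3 = 36·341 + 20 = 12296 → 258829/12296
APPEND 49: p_4 = 49·258829 + 7178 = 12689799, q_4 = 49·12296 + 341 = 602845 → 12689799/602845
APPEND 14: p_5 = 14·12689799 + 258829 = 177916015, q_5 = 14·602845 + 12296 = 8452126 → 177916015/8452126
APPEND 2: p_6 = 2·177916015 + 12689799 = 368521829, q_6 = 2·8452126 + 602845 = 17507097 → 368521829/17507097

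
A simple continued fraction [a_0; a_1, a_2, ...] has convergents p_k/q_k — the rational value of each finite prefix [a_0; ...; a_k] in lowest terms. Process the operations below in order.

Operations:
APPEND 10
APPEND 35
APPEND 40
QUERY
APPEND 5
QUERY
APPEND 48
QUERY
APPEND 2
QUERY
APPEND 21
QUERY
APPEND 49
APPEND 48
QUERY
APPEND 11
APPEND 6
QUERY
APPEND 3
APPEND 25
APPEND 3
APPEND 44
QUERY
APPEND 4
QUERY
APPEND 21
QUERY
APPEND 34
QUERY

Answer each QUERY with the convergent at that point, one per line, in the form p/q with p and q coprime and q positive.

14050/1401
70601/7040
3402898/339321
6876397/685682
147807235/14738643
348120491011/34712939715
23367569483209/2330104236039
252209332117179337/25149129589925286
1014526816706573135/101163847394646257
21557272482955215172/2149589924877496683
733961791237183888983/73187221293229533479

APPEND 10: p_0 = 10·1 + 0 = 10, q_0 = 10·0 + 1 = 1 → 10/1
APPEND 35: p_1 = 35·10 + 1 = 351, q_1 = 35·1 + 0 = 35 → 351/35
APPEND 40: p_2 = 40·351 + 10 = 14050, q_2 = 40·35 + 1 = 1401 → 14050/1401
APPEND 5: p_3 = 5·14050 + 351 = 70601, q_3 = 5·1401 + 35 = 7040 → 70601/7040
APPEND 48: p_4 = 48·70601 + 14050 = 3402898, q_4 = 48·7040 + 1401 = 339321 → 3402898/339321
APPEND 2: p_5 = 2·3402898 + 70601 = 6876397, q_5 = 2·339321 + 7040 = 685682 → 6876397/685682
APPEND 21: p_6 = 21·6876397 + 3402898 = 147807235, q_6 = 21·685682 + 339321 = 14738643 → 147807235/14738643
APPEND 49: p_7 = 49·147807235 + 6876397 = 7249430912, q_7 = 49·14738643 + 685682 = 722879189 → 7249430912/722879189
APPEND 48: p_8 = 48·7249430912 + 147807235 = 348120491011, q_8 = 48·722879189 + 14738643 = 34712939715 → 348120491011/34712939715
APPEND 11: p_9 = 11·348120491011 + 7249430912 = 3836574832033, q_9 = 11·34712939715 + 722879189 = 382565216054 → 3836574832033/382565216054
APPEND 6: p_10 = 6·3836574832033 + 348120491011 = 23367569483209, q_10 = 6·382565216054 + 34712939715 = 2330104236039 → 23367569483209/2330104236039
APPEND 3: p_11 = 3·23367569483209 + 3836574832033 = 73939283281660, q_11 = 3·2330104236039 + 382565216054 = 7372877924171 → 73939283281660/7372877924171
APPEND 25: p_12 = 25·73939283281660 + 23367569483209 = 1871849651524709, q_12 = 25·7372877924171 + 2330104236039 = 186652052340314 → 1871849651524709/186652052340314
APPEND 3: p_13 = 3·1871849651524709 + 73939283281660 = 5689488237855787, q_13 = 3·186652052340314 + 7372877924171 = 567329034945113 → 5689488237855787/567329034945113
APPEND 44: p_14 = 44·5689488237855787 + 1871849651524709 = 252209332117179337, q_14 = 44·567329034945113 + 186652052340314 = 25149129589925286 → 252209332117179337/25149129589925286
APPEND 4: p_15 = 4·252209332117179337 + 5689488237855787 = 1014526816706573135, q_15 = 4·25149129589925286 + 567329034945113 = 101163847394646257 → 1014526816706573135/101163847394646257
APPEND 21: p_16 = 21·1014526816706573135 + 252209332117179337 = 21557272482955215172, q_16 = 21·101163847394646257 + 25149129589925286 = 2149589924877496683 → 21557272482955215172/2149589924877496683
APPEND 34: p_17 = 34·21557272482955215172 + 1014526816706573135 = 733961791237183888983, q_17 = 34·2149589924877496683 + 101163847394646257 = 73187221293229533479 → 733961791237183888983/73187221293229533479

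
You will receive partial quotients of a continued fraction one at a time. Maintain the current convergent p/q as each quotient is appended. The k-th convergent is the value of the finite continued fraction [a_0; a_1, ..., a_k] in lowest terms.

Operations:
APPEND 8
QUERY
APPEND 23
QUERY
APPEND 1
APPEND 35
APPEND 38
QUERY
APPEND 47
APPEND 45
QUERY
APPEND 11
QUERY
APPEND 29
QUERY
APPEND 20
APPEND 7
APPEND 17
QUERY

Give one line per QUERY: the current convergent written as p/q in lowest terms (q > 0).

8/1
185/23
263913/32818
558752208/69481723
6158685139/765842262
179160621239/22278907321
433770263751343/53940020066297

APPEND 8: p_0 = 8·1 + 0 = 8, q_0 = 8·0 + 1 = 1 → 8/1
APPEND 23: p_1 = 23·8 + 1 = 185, q_1 = 23·1 + 0 = 23 → 185/23
APPEND 1: p_2 = 1·185 + 8 = 193, q_2 = 1·23 + 1 = 24 → 193/24
APPEND 35: p_3 = 35·193 + 185 = 6940, q_3 = 35·24 + 23 = 863 → 6940/863
APPEND 38: p_4 = 38·6940 + 193 = 263913, q_4 = 38·863 + 24 = 32818 → 263913/32818
APPEND 47: p_5 = 47·263913 + 6940 = 12410851, q_5 = 47·32818 + 863 = 1543309 → 12410851/1543309
APPEND 45: p_6 = 45·12410851 + 263913 = 558752208, q_6 = 45·1543309 + 32818 = 69481723 → 558752208/69481723
APPEND 11: p_7 = 11·558752208 + 12410851 = 6158685139, q_7 = 11·69481723 + 1543309 = 765842262 → 6158685139/765842262
APPEND 29: p_8 = 29·6158685139 + 558752208 = 179160621239, q_8 = 29·765842262 + 69481723 = 22278907321 → 179160621239/22278907321
APPEND 20: p_9 = 20·179160621239 + 6158685139 = 3589371109919, q_9 = 20·22278907321 + 765842262 = 446343988682 → 3589371109919/446343988682
APPEND 7: p_10 = 7·3589371109919 + 179160621239 = 25304758390672, q_10 = 7·446343988682 + 22278907321 = 3146686828095 → 25304758390672/3146686828095
APPEND 17: p_11 = 17·25304758390672 + 3589371109919 = 433770263751343, q_11 = 17·3146686828095 + 446343988682 = 53940020066297 → 433770263751343/53940020066297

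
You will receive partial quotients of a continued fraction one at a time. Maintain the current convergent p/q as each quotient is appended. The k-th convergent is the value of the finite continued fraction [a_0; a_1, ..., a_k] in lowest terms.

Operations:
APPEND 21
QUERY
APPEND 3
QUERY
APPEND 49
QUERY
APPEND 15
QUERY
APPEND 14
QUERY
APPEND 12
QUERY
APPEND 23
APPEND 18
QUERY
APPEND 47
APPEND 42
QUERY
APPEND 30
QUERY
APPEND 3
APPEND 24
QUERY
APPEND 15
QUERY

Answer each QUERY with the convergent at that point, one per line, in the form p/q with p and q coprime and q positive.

21/1
64/3
3157/148
47419/2223
667023/31270
8051695/377463
3353459839/157210005
6630889134361/310855702473
199084472499271/9333068657344
14692307831671447/688774548845464
220988501781703879/10359928294356465

APPEND 21: p_0 = 21·1 + 0 = 21, q_0 = 21·0 + 1 = 1 → 21/1
APPEND 3: p_1 = 3·21 + 1 = 64, q_1 = 3·1 + 0 = 3 → 64/3
APPEND 49: p_2 = 49·64 + 21 = 3157, q_2 = 49·3 + 1 = 148 → 3157/148
APPEND 15: p_3 = 15·3157 + 64 = 47419, q_3 = 15·148 + 3 = 2223 → 47419/2223
APPEND 14: p_4 = 14·47419 + 3157 = 667023, q_4 = 14·2223 + 148 = 31270 → 667023/31270
APPEND 12: p_5 = 12·667023 + 47419 = 8051695, q_5 = 12·31270 + 2223 = 377463 → 8051695/377463
APPEND 23: p_6 = 23·8051695 + 667023 = 185856008, q_6 = 23·377463 + 31270 = 8712919 → 185856008/8712919
APPEND 18: p_7 = 18·185856008 + 8051695 = 3353459839, q_7 = 18·8712919 + 377463 = 157210005 → 3353459839/157210005
APPEND 47: p_8 = 47·3353459839 + 185856008 = 157798468441, q_8 = 47·157210005 + 8712919 = 7397583154 → 157798468441/7397583154
APPEND 42: p_9 = 42·157798468441 + 3353459839 = 6630889134361, q_9 = 42·7397583154 + 157210005 = 310855702473 → 6630889134361/310855702473
APPEND 30: p_10 = 30·6630889134361 + 157798468441 = 199084472499271, q_10 = 30·310855702473 + 7397583154 = 9333068657344 → 199084472499271/9333068657344
APPEND 3: p_11 = 3·199084472499271 + 6630889134361 = 603884306632174, q_11 = 3·9333068657344 + 310855702473 = 28310061674505 → 603884306632174/28310061674505
APPEND 24: p_12 = 24·603884306632174 + 199084472499271 = 14692307831671447, q_12 = 24·28310061674505 + 9333068657344 = 688774548845464 → 14692307831671447/688774548845464
APPEND 15: p_13 = 15·14692307831671447 + 603884306632174 = 220988501781703879, q_13 = 15·688774548845464 + 28310061674505 = 10359928294356465 → 220988501781703879/10359928294356465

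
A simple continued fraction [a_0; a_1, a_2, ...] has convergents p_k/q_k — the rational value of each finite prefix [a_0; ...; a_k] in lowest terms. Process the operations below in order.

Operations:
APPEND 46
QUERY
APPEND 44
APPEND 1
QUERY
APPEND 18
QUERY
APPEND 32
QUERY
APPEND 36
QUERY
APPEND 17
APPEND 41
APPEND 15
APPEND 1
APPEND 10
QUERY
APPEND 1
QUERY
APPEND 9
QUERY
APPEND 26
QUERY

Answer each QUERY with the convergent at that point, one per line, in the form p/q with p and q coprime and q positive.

APPEND 46: p_0 = 46·1 + 0 = 46, q_0 = 46·0 + 1 = 1 → 46/1
APPEND 44: p_1 = 44·46 + 1 = 2025, q_1 = 44·1 + 0 = 44 → 2025/44
APPEND 1: p_2 = 1·2025 + 46 = 2071, q_2 = 1·44 + 1 = 45 → 2071/45
APPEND 18: p_3 = 18·2071 + 2025 = 39303, q_3 = 18·45 + 44 = 854 → 39303/854
APPEND 32: p_4 = 32·39303 + 2071 = 1259767, q_4 = 32·854 + 45 = 27373 → 1259767/27373
APPEND 36: p_5 = 36·1259767 + 39303 = 45390915, q_5 = 36·27373 + 854 = 986282 → 45390915/986282
APPEND 17: p_6 = 17·45390915 + 1259767 = 772905322, q_6 = 17·986282 + 27373 = 16794167 → 772905322/16794167
APPEND 41: p_7 = 41·772905322 + 45390915 = 31734509117, q_7 = 41·16794167 + 986282 = 689547129 → 31734509117/689547129
APPEND 15: p_8 = 15·31734509117 + 772905322 = 476790542077, q_8 = 15·689547129 + 16794167 = 10360001102 → 476790542077/10360001102
APPEND 1: p_9 = 1·476790542077 + 31734509117 = 508525051194, q_9 = 1·10360001102 + 689547129 = 11049548231 → 508525051194/11049548231
APPEND 10: p_10 = 10·508525051194 + 476790542077 = 5562041054017, q_10 = 10·11049548231 + 10360001102 = 120855483412 → 5562041054017/120855483412
APPEND 1: p_11 = 1·5562041054017 + 508525051194 = 6070566105211, q_11 = 1·120855483412 + 11049548231 = 131905031643 → 6070566105211/131905031643
APPEND 9: p_12 = 9·6070566105211 + 5562041054017 = 60197136000916, q_12 = 9·131905031643 + 120855483412 = 1308000768199 → 60197136000916/1308000768199
APPEND 26: p_13 = 26·60197136000916 + 6070566105211 = 1571196102129027, q_13 = 26·1308000768199 + 131905031643 = 34139925004817 → 1571196102129027/34139925004817

46/1
2071/45
39303/854
1259767/27373
45390915/986282
5562041054017/120855483412
6070566105211/131905031643
60197136000916/1308000768199
1571196102129027/34139925004817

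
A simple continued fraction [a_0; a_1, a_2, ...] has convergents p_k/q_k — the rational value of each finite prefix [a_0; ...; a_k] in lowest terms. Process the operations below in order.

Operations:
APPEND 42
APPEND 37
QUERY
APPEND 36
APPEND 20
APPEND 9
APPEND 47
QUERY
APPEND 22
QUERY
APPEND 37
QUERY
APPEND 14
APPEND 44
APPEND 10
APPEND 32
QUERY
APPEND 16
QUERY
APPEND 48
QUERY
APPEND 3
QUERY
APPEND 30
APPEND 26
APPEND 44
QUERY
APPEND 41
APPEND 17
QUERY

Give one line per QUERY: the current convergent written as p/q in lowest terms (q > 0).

APPEND 42: p_0 = 42·1 + 0 = 42, q_0 = 42·0 + 1 = 1 → 42/1
APPEND 37: p_1 = 37·42 + 1 = 1555, q_1 = 37·1 + 0 = 37 → 1555/37
APPEND 36: p_2 = 36·1555 + 42 = 56022, q_2 = 36·37 + 1 = 1333 → 56022/1333
APPEND 20: p_3 = 20·56022 + 1555 = 1121995, q_3 = 20·1333 + 37 = 26697 → 1121995/26697
APPEND 9: p_4 = 9·1121995 + 56022 = 10153977, q_4 = 9·26697 + 1333 = 241606 → 10153977/241606
APPEND 47: p_5 = 47·10153977 + 1121995 = 478358914, q_5 = 47·241606 + 26697 = 11382179 → 478358914/11382179
APPEND 22: p_6 = 22·478358914 + 10153977 = 10534050085, q_6 = 22·11382179 + 241606 = 250649544 → 10534050085/250649544
APPEND 37: p_7 = 37·10534050085 + 478358914 = 390238212059, q_7 = 37·250649544 + 11382179 = 9285415307 → 390238212059/9285415307
APPEND 14: p_8 = 14·390238212059 + 10534050085 = 5473869018911, q_8 = 14·9285415307 + 250649544 = 130246463842 → 5473869018911/130246463842
APPEND 44: p_9 = 44·5473869018911 + 390238212059 = 241240475044143, q_9 = 44·130246463842 + 9285415307 = 5740129824355 → 241240475044143/5740129824355
APPEND 10: p_10 = 10·241240475044143 + 5473869018911 = 2417878619460341, q_10 = 10·5740129824355 + 130246463842 = 57531544707392 → 2417878619460341/57531544707392
APPEND 32: p_11 = 32·2417878619460341 + 241240475044143 = 77613356297775055, q_11 = 32·57531544707392 + 5740129824355 = 1846749560460899 → 77613356297775055/1846749560460899
APPEND 16: p_12 = 16·77613356297775055 + 2417878619460341 = 1244231579383861221, q_12 = 16·1846749560460899 + 57531544707392 = 29605524512081776 → 1244231579383861221/29605524512081776
APPEND 48: p_13 = 48·1244231579383861221 + 77613356297775055 = 59800729166723113663, q_13 = 48·29605524512081776 + 1846749560460899 = 1422911926140386147 → 59800729166723113663/1422911926140386147
APPEND 3: p_14 = 3·59800729166723113663 + 1244231579383861221 = 180646419079553202210, q_14 = 3·1422911926140386147 + 29605524512081776 = 4298341302933240217 → 180646419079553202210/4298341302933240217
APPEND 30: p_15 = 30·180646419079553202210 + 59800729166723113663 = 5479193301553319179963, q_15 = 30·4298341302933240217 + 1422911926140386147 = 130373151014137592657 → 5479193301553319179963/130373151014137592657
APPEND 26: p_16 = 26·5479193301553319179963 + 180646419079553202210 = 142639672259465851881248, q_16 = 26·130373151014137592657 + 4298341302933240217 = 3394000267670510649299 → 142639672259465851881248/3394000267670510649299
APPEND 44: p_17 = 44·142639672259465851881248 + 5479193301553319179963 = 6281624772718050801954875, q_17 = 44·3394000267670510649299 + 130373151014137592657 = 149466384928516606161813 → 6281624772718050801954875/149466384928516606161813
APPEND 41: p_18 = 41·6281624772718050801954875 + 142639672259465851881248 = 257689255353699548732031123, q_18 = 41·149466384928516606161813 + 3394000267670510649299 = 6131515782336851363283632 → 257689255353699548732031123/6131515782336851363283632
APPEND 17: p_19 = 17·257689255353699548732031123 + 6281624772718050801954875 = 4386998965785610379246483966, q_19 = 17·6131515782336851363283632 + 149466384928516606161813 = 104385234684654989781983557 → 4386998965785610379246483966/104385234684654989781983557

1555/37
478358914/11382179
10534050085/250649544
390238212059/9285415307
77613356297775055/1846749560460899
1244231579383861221/29605524512081776
59800729166723113663/1422911926140386147
180646419079553202210/4298341302933240217
6281624772718050801954875/149466384928516606161813
4386998965785610379246483966/104385234684654989781983557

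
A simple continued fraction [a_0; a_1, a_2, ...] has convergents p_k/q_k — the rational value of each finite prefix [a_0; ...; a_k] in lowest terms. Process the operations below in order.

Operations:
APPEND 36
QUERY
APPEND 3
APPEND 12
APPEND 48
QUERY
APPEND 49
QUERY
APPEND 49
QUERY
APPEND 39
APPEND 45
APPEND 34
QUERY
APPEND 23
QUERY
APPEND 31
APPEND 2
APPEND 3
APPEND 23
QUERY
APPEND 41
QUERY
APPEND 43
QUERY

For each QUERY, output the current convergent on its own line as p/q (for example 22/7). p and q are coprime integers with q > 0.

APPEND 36: p_0 = 36·1 + 0 = 36, q_0 = 36·0 + 1 = 1 → 36/1
APPEND 3: p_1 = 3·36 + 1 = 109, q_1 = 3·1 + 0 = 3 → 109/3
APPEND 12: p_2 = 12·109 + 36 = 1344, q_2 = 12·3 + 1 = 37 → 1344/37
APPEND 48: p_3 = 48·1344 + 109 = 64621, q_3 = 48·37 + 3 = 1779 → 64621/1779
APPEND 49: p_4 = 49·64621 + 1344 = 3167773, q_4 = 49·1779 + 37 = 87208 → 3167773/87208
APPEND 49: p_5 = 49·3167773 + 64621 = 155285498, q_5 = 49·87208 + 1779 = 4274971 → 155285498/4274971
APPEND 39: p_6 = 39·155285498 + 3167773 = 6059302195, q_6 = 39·4274971 + 87208 = 166811077 → 6059302195/166811077
APPEND 45: p_7 = 45·6059302195 + 155285498 = 272823884273, q_7 = 45·166811077 + 4274971 = 7510773436 → 272823884273/7510773436
APPEND 34: p_8 = 34·272823884273 + 6059302195 = 9282071367477, q_8 = 34·7510773436 + 166811077 = 255533107901 → 9282071367477/255533107901
APPEND 23: p_9 = 23·9282071367477 + 272823884273 = 213760465336244, q_9 = 23·255533107901 + 7510773436 = 5884772255159 → 213760465336244/5884772255159
APPEND 31: p_10 = 31·213760465336244 + 9282071367477 = 6635856496791041, q_10 = 31·5884772255159 + 255533107901 = 182683473017830 → 6635856496791041/182683473017830
APPEND 2: p_11 = 2·6635856496791041 + 213760465336244 = 13485473458918326, q_11 = 2·182683473017830 + 5884772255159 = 371251718290819 → 13485473458918326/371251718290819
APPEND 3: p_12 = 3·13485473458918326 + 6635856496791041 = 47092276873546019, q_12 = 3·371251718290819 + 182683473017830 = 1296438627890287 → 47092276873546019/1296438627890287
APPEND 23: p_13 = 23·47092276873546019 + 13485473458918326 = 1096607841550476763, q_13 = 23·1296438627890287 + 371251718290819 = 30189340159767420 → 1096607841550476763/30189340159767420
APPEND 41: p_14 = 41·1096607841550476763 + 47092276873546019 = 45008013780443093302, q_14 = 41·30189340159767420 + 1296438627890287 = 1239059385178354507 → 45008013780443093302/1239059385178354507
APPEND 43: p_15 = 43·45008013780443093302 + 1096607841550476763 = 1936441200400603488749, q_15 = 43·1239059385178354507 + 30189340159767420 = 53309742902829011221 → 1936441200400603488749/53309742902829011221

36/1
64621/1779
3167773/87208
155285498/4274971
9282071367477/255533107901
213760465336244/5884772255159
1096607841550476763/30189340159767420
45008013780443093302/1239059385178354507
1936441200400603488749/53309742902829011221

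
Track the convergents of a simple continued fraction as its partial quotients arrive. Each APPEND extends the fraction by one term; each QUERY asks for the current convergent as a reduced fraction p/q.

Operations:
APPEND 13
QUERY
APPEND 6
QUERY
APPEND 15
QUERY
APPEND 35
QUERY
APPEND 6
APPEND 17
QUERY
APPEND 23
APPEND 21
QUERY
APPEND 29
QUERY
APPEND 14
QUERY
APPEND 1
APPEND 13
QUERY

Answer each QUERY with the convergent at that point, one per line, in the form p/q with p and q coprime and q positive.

APPEND 13: p_0 = 13·1 + 0 = 13, q_0 = 13·0 + 1 = 1 → 13/1
APPEND 6: p_1 = 6·13 + 1 = 79, q_1 = 6·1 + 0 = 6 → 79/6
APPEND 15: p_2 = 15·79 + 13 = 1198, q_2 = 15·6 + 1 = 91 → 1198/91
APPEND 35: p_3 = 35·1198 + 79 = 42009, q_3 = 35·91 + 6 = 3191 → 42009/3191
APPEND 6: p_4 = 6·42009 + 1198 = 253252, q_4 = 6·3191 + 91 = 19237 → 253252/19237
APPEND 17: p_5 = 17·253252 + 42009 = 4347293, q_5 = 17·19237 + 3191 = 330220 → 4347293/330220
APPEND 23: p_6 = 23·4347293 + 253252 = 100240991, q_6 = 23·330220 + 19237 = 7614297 → 100240991/7614297
APPEND 21: p_7 = 21·100240991 + 4347293 = 2109408104, q_7 = 21·7614297 + 330220 = 160230457 → 2109408104/160230457
APPEND 29: p_8 = 29·2109408104 + 100240991 = 61273076007, q_8 = 29·160230457 + 7614297 = 4654297550 → 61273076007/4654297550
APPEND 14: p_9 = 14·61273076007 + 2109408104 = 859932472202, q_9 = 14·4654297550 + 160230457 = 65320396157 → 859932472202/65320396157
APPEND 1: p_10 = 1·859932472202 + 61273076007 = 921205548209, q_10 = 1·65320396157 + 4654297550 = 69974693707 → 921205548209/69974693707
APPEND 13: p_11 = 13·921205548209 + 859932472202 = 12835604598919, q_11 = 13·69974693707 + 65320396157 = 974991414348 → 12835604598919/974991414348

13/1
79/6
1198/91
42009/3191
4347293/330220
2109408104/160230457
61273076007/4654297550
859932472202/65320396157
12835604598919/974991414348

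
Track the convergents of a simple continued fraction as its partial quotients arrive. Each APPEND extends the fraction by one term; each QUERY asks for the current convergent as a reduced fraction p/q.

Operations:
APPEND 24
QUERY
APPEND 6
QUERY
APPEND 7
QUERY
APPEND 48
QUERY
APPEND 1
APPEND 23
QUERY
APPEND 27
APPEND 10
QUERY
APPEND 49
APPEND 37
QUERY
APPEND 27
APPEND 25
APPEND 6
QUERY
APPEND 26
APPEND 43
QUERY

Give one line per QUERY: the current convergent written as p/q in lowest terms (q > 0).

24/1
145/6
1039/43
50017/2070
1224305/50669
332297215/13752429
604012117777/24997602718
2468645143178217/102167173016341
2779988878802104609/115052422803229178

APPEND 24: p_0 = 24·1 + 0 = 24, q_0 = 24·0 + 1 = 1 → 24/1
APPEND 6: p_1 = 6·24 + 1 = 145, q_1 = 6·1 + 0 = 6 → 145/6
APPEND 7: p_2 = 7·145 + 24 = 1039, q_2 = 7·6 + 1 = 43 → 1039/43
APPEND 48: p_3 = 48·1039 + 145 = 50017, q_3 = 48·43 + 6 = 2070 → 50017/2070
APPEND 1: p_4 = 1·50017 + 1039 = 51056, q_4 = 1·2070 + 43 = 2113 → 51056/2113
APPEND 23: p_5 = 23·51056 + 50017 = 1224305, q_5 = 23·2113 + 2070 = 50669 → 1224305/50669
APPEND 27: p_6 = 27·1224305 + 51056 = 33107291, q_6 = 27·50669 + 2113 = 1370176 → 33107291/1370176
APPEND 10: p_7 = 10·33107291 + 1224305 = 332297215, q_7 = 10·1370176 + 50669 = 13752429 → 332297215/13752429
APPEND 49: p_8 = 49·332297215 + 33107291 = 16315670826, q_8 = 49·13752429 + 1370176 = 675239197 → 16315670826/675239197
APPEND 37: p_9 = 37·16315670826 + 332297215 = 604012117777, q_9 = 37·675239197 + 13752429 = 24997602718 → 604012117777/24997602718
APPEND 27: p_10 = 27·604012117777 + 16315670826 = 16324642850805, q_10 = 27·24997602718 + 675239197 = 675610512583 → 16324642850805/675610512583
APPEND 25: p_11 = 25·16324642850805 + 604012117777 = 408720083387902, q_11 = 25·675610512583 + 24997602718 = 16915260417293 → 408720083387902/16915260417293
APPEND 6: p_12 = 6·408720083387902 + 16324642850805 = 2468645143178217, q_12 = 6·16915260417293 + 675610512583 = 102167173016341 → 2468645143178217/102167173016341
APPEND 26: p_13 = 26·2468645143178217 + 408720083387902 = 64593493806021544, q_13 = 26·102167173016341 + 16915260417293 = 2673261758842159 → 64593493806021544/2673261758842159
APPEND 43: p_14 = 43·64593493806021544 + 2468645143178217 = 2779988878802104609, q_14 = 43·2673261758842159 + 102167173016341 = 115052422803229178 → 2779988878802104609/115052422803229178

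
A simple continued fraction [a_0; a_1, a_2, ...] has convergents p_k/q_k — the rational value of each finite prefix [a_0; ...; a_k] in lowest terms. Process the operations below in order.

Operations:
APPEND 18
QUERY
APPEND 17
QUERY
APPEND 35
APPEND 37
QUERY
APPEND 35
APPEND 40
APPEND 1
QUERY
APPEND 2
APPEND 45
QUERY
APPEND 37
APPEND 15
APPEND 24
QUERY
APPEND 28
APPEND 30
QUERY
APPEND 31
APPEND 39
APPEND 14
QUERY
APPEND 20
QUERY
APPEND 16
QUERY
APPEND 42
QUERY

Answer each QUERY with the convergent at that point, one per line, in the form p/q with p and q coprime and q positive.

18/1
307/17
398538/22069
572741851/31715520
77264710051/4278525225
1034494325203991/57285014886914
871299269779889111/48248105788744724
14802687735173621861469/819697282639563385073
297109158164114194144346/16452388508862654832653
4768549218361000728171005/264057913424442040707521
200576176329326144777326556/11106884752335428364548535

APPEND 18: p_0 = 18·1 + 0 = 18, q_0 = 18·0 + 1 = 1 → 18/1
APPEND 17: p_1 = 17·18 + 1 = 307, q_1 = 17·1 + 0 = 17 → 307/17
APPEND 35: p_2 = 35·307 + 18 = 10763, q_2 = 35·17 + 1 = 596 → 10763/596
APPEND 37: p_3 = 37·10763 + 307 = 398538, q_3 = 37·596 + 17 = 22069 → 398538/22069
APPEND 35: p_4 = 35·398538 + 10763 = 13959593, q_4 = 35·22069 + 596 = 773011 → 13959593/773011
APPEND 40: p_5 = 40·13959593 + 398538 = 558782258, q_5 = 40·773011 + 22069 = 30942509 → 558782258/30942509
APPEND 1: p_6 = 1·558782258 + 13959593 = 572741851, q_6 = 1·30942509 + 773011 = 31715520 → 572741851/31715520
APPEND 2: p_7 = 2·572741851 + 558782258 = 1704265960, q_7 = 2·31715520 + 30942509 = 94373549 → 1704265960/94373549
APPEND 45: p_8 = 45·1704265960 + 572741851 = 77264710051, q_8 = 45·94373549 + 31715520 = 4278525225 → 77264710051/4278525225
APPEND 37: p_9 = 37·77264710051 + 1704265960 = 2860498537847, q_9 = 37·4278525225 + 94373549 = 158399806874 → 2860498537847/158399806874
APPEND 15: p_10 = 15·2860498537847 + 77264710051 = 42984742777756, q_10 = 15·158399806874 + 4278525225 = 2380275628335 → 42984742777756/2380275628335
APPEND 24: p_11 = 24·42984742777756 + 2860498537847 = 1034494325203991, q_11 = 24·2380275628335 + 158399806874 = 57285014886914 → 1034494325203991/57285014886914
APPEND 28: p_12 = 28·1034494325203991 + 42984742777756 = 29008825848489504, q_12 = 28·57285014886914 + 2380275628335 = 1606360692461927 → 29008825848489504/1606360692461927
APPEND 30: p_13 = 30·29008825848489504 + 1034494325203991 = 871299269779889111, q_13 = 30·1606360692461927 + 57285014886914 = 48248105788744724 → 871299269779889111/48248105788744724
APPEND 31: p_14 = 31·871299269779889111 + 29008825848489504 = 27039286189025051945, q_14 = 31·48248105788744724 + 1606360692461927 = 1497297640143548371 → 27039286189025051945/1497297640143548371
APPEND 39: p_15 = 39·27039286189025051945 + 871299269779889111 = 1055403460641756914966, q_15 = 39·1497297640143548371 + 48248105788744724 = 58442856071387131193 → 1055403460641756914966/58442856071387131193
APPEND 14: p_16 = 14·1055403460641756914966 + 27039286189025051945 = 14802687735173621861469, q_16 = 14·58442856071387131193 + 1497297640143548371 = 819697282639563385073 → 14802687735173621861469/819697282639563385073
APPEND 20: p_17 = 20·14802687735173621861469 + 1055403460641756914966 = 297109158164114194144346, q_17 = 20·819697282639563385073 + 58442856071387131193 = 16452388508862654832653 → 297109158164114194144346/16452388508862654832653
APPEND 16: p_18 = 16·297109158164114194144346 + 14802687735173621861469 = 4768549218361000728171005, q_18 = 16·16452388508862654832653 + 819697282639563385073 = 264057913424442040707521 → 4768549218361000728171005/264057913424442040707521
APPEND 42: p_19 = 42·4768549218361000728171005 + 297109158164114194144346 = 200576176329326144777326556, q_19 = 42·264057913424442040707521 + 16452388508862654832653 = 11106884752335428364548535 → 200576176329326144777326556/11106884752335428364548535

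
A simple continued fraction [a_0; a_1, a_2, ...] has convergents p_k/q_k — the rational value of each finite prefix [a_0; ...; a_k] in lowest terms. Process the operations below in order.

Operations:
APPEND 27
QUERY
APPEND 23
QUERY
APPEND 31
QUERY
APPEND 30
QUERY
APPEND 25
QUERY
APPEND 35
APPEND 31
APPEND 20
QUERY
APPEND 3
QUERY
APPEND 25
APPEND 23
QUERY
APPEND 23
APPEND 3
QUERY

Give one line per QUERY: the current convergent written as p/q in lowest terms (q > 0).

27/1
622/23
19309/714
579892/21443
14516609/536789
316168941727/11691160798
964289839207/35657099981
562702833042953/20807386287410
39462468557772416/1459226396099669

APPEND 27: p_0 = 27·1 + 0 = 27, q_0 = 27·0 + 1 = 1 → 27/1
APPEND 23: p_1 = 23·27 + 1 = 622, q_1 = 23·1 + 0 = 23 → 622/23
APPEND 31: p_2 = 31·622 + 27 = 19309, q_2 = 31·23 + 1 = 714 → 19309/714
APPEND 30: p_3 = 30·19309 + 622 = 579892, q_3 = 30·714 + 23 = 21443 → 579892/21443
APPEND 25: p_4 = 25·579892 + 19309 = 14516609, q_4 = 25·21443 + 714 = 536789 → 14516609/536789
APPEND 35: p_5 = 35·14516609 + 579892 = 508661207, q_5 = 35·536789 + 21443 = 18809058 → 508661207/18809058
APPEND 31: p_6 = 31·508661207 + 14516609 = 15783014026, q_6 = 31·18809058 + 536789 = 583617587 → 15783014026/583617587
APPEND 20: p_7 = 20·15783014026 + 508661207 = 316168941727, q_7 = 20·583617587 + 18809058 = 11691160798 → 316168941727/11691160798
APPEND 3: p_8 = 3·316168941727 + 15783014026 = 964289839207, q_8 = 3·11691160798 + 583617587 = 35657099981 → 964289839207/35657099981
APPEND 25: p_9 = 25·964289839207 + 316168941727 = 24423414921902, q_9 = 25·35657099981 + 11691160798 = 903118660323 → 24423414921902/903118660323
APPEND 23: p_10 = 23·24423414921902 + 964289839207 = 562702833042953, q_10 = 23·903118660323 + 35657099981 = 20807386287410 → 562702833042953/20807386287410
APPEND 23: p_11 = 23·562702833042953 + 24423414921902 = 12966588574909821, q_11 = 23·20807386287410 + 903118660323 = 479473003270753 → 12966588574909821/479473003270753
APPEND 3: p_12 = 3·12966588574909821 + 562702833042953 = 39462468557772416, q_12 = 3·479473003270753 + 20807386287410 = 1459226396099669 → 39462468557772416/1459226396099669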